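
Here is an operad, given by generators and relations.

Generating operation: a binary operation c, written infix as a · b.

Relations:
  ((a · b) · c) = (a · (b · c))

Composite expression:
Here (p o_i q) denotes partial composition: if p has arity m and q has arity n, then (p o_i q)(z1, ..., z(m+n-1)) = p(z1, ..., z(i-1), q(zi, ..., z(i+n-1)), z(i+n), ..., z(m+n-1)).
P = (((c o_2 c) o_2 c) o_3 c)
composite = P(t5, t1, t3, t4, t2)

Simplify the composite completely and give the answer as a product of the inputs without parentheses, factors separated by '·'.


Associativity of c dissolves the nesting; only the t-input order survives.
(t3 · t4) collapses to t3 · t4
(t1 · (t3 · t4)) collapses to t1 · t3 · t4
((t1 · (t3 · t4)) · t2) collapses to t1 · t3 · t4 · t2
(t5 · ((t1 · (t3 · t4)) · t2)) collapses to t5 · t1 · t3 · t4 · t2

t5 · t1 · t3 · t4 · t2


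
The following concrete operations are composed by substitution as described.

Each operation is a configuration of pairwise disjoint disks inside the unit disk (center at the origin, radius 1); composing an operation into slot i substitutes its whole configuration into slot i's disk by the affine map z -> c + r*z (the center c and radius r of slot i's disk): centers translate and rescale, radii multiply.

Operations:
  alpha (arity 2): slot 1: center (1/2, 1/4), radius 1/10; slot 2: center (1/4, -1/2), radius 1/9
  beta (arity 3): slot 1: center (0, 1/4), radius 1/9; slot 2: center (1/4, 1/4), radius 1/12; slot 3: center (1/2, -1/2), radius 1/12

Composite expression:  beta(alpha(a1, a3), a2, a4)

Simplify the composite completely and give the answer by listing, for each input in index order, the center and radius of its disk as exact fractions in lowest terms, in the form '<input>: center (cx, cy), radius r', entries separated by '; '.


a1: center (1/18, 5/18), radius 1/90; a2: center (1/4, 1/4), radius 1/12; a3: center (1/36, 7/36), radius 1/81; a4: center (1/2, -1/2), radius 1/12

Below beta, radii multiply path by path; the a-disk centers shift.
tracing a1 down its 2-map path: center (1/18, 5/18), radius 1/90
tracing a3 down its 2-map path: center (1/36, 7/36), radius 1/81
tracing a2 down its 1-map path: center (1/4, 1/4), radius 1/12
tracing a4 down its 1-map path: center (1/2, -1/2), radius 1/12


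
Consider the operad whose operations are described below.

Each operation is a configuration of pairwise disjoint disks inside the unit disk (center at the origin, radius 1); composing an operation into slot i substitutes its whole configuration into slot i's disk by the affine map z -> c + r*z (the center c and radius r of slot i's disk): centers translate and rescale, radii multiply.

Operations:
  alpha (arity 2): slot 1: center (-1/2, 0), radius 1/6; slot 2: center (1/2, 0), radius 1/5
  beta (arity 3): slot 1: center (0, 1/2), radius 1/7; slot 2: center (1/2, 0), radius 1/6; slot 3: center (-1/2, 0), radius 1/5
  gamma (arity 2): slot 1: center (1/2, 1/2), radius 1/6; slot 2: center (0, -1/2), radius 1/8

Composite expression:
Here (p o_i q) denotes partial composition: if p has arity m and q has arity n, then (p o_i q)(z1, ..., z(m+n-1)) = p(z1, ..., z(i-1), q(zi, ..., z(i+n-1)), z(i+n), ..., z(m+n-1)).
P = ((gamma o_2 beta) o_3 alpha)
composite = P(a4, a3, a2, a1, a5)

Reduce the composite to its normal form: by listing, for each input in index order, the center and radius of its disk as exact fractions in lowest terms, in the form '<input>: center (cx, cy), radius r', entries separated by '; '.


a1: center (7/96, -1/2), radius 1/240; a2: center (5/96, -1/2), radius 1/288; a3: center (0, -7/16), radius 1/56; a4: center (1/2, 1/2), radius 1/6; a5: center (-1/16, -1/2), radius 1/40

Follow each a-input down from gamma: c' goes to c + r*c', radius to r*r'.
input a4: composing its 1 substitution step yields center (1/2, 1/2), radius 1/6
input a3: composing its 2 substitution steps yields center (0, -7/16), radius 1/56
input a2: composing its 3 substitution steps yields center (5/96, -1/2), radius 1/288
input a1: composing its 3 substitution steps yields center (7/96, -1/2), radius 1/240
input a5: composing its 2 substitution steps yields center (-1/16, -1/2), radius 1/40


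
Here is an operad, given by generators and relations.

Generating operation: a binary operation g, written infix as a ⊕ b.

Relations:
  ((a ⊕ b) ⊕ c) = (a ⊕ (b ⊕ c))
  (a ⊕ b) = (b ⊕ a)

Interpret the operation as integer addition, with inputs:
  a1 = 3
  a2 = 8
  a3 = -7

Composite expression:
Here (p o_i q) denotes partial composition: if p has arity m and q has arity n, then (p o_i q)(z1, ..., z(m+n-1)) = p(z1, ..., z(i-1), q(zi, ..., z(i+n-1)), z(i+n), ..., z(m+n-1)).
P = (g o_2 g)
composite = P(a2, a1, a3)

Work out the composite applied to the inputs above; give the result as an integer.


(a1 ⊕ a3) = -4
(a2 ⊕ (a1 ⊕ a3)) = 4

4


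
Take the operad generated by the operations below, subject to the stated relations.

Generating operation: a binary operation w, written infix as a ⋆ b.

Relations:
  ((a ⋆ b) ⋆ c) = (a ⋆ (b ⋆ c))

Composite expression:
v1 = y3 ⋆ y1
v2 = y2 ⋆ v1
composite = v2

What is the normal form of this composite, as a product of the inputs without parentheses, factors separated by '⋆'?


y2 ⋆ y3 ⋆ y1


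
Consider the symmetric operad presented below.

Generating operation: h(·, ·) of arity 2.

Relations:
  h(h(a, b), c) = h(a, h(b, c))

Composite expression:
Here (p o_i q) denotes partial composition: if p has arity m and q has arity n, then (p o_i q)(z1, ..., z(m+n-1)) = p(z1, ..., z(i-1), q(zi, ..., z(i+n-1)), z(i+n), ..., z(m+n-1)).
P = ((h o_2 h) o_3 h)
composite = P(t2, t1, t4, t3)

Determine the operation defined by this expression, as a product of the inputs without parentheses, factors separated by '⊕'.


t2 ⊕ t1 ⊕ t4 ⊕ t3

All parenthesizations of h agree; list the t-inputs left to right.
h(t4, t3) collapses to t4 ⊕ t3
h(t1, h(t4, t3)) collapses to t1 ⊕ t4 ⊕ t3
h(t2, h(t1, h(t4, t3))) collapses to t2 ⊕ t1 ⊕ t4 ⊕ t3


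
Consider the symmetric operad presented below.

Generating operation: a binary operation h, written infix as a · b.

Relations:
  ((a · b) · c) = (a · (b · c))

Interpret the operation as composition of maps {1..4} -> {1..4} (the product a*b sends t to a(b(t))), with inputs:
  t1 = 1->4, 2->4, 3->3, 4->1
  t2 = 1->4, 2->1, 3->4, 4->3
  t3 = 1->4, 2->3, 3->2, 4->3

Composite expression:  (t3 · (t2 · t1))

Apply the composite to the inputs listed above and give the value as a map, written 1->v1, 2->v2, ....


(t2 · t1) = 1->3, 2->3, 3->4, 4->4
(t3 · (t2 · t1)) = 1->2, 2->2, 3->3, 4->3

1->2, 2->2, 3->3, 4->3


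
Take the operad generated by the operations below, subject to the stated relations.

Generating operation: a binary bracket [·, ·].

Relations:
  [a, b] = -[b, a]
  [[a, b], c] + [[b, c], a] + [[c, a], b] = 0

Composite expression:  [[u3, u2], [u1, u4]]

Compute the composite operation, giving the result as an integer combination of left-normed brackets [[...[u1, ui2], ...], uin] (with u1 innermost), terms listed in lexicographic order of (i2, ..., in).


[[[u1, u4], u2], u3] - [[[u1, u4], u3], u2]

Left-normed coefficients sit on the u1-initial expansion words.
Composite bracket: [[u3, u2], [u1, u4]]
Under [a, b] = ab - ba we get 8 signed associative words (2^3 = 8).
Only words starting with u1 matter:
  u1u4u2u3 (sign +1) contributes +[[[u1, u4], u2], u3]
  u1u4u3u2 (sign -1) contributes -[[[u1, u4], u3], u2]


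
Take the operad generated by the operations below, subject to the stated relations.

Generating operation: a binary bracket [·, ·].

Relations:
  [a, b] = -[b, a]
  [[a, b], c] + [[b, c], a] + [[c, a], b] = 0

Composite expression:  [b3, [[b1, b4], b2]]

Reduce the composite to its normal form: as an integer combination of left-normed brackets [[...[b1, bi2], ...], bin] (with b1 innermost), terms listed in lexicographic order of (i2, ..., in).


Antisymmetry and Jacobi reduce to b1-anchored left-normed brackets.
Composite bracket: [b3, [[b1, b4], b2]]
The bracket unfolds into 8 signed words via [a, b] = ab - ba (2^3 = 8).
The b1-initial words carry the normal form:
  b1b4b2b3 (sign -1) contributes -[[[b1, b4], b2], b3]

-[[[b1, b4], b2], b3]


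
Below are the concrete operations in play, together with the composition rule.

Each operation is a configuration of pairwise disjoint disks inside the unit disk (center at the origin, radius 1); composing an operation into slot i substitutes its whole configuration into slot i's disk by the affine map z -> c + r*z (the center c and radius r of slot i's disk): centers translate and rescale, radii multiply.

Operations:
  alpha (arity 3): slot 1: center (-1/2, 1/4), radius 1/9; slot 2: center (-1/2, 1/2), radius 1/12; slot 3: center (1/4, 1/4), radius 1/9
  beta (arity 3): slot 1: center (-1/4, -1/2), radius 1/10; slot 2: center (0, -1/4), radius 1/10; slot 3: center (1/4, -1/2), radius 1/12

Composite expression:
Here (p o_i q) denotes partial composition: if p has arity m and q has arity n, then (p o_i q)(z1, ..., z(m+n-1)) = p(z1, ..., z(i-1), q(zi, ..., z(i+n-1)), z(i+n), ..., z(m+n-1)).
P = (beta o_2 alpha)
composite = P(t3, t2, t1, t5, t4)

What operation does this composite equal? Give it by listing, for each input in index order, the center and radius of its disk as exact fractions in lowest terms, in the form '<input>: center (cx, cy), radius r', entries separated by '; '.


Nesting under beta composes maps z -> c + r*z down each t-path.
tracing t3 down its 1-map path: center (-1/4, -1/2), radius 1/10
tracing t2 down its 2-map path: center (-1/20, -9/40), radius 1/90
tracing t1 down its 2-map path: center (-1/20, -1/5), radius 1/120
tracing t5 down its 2-map path: center (1/40, -9/40), radius 1/90
tracing t4 down its 1-map path: center (1/4, -1/2), radius 1/12

t1: center (-1/20, -1/5), radius 1/120; t2: center (-1/20, -9/40), radius 1/90; t3: center (-1/4, -1/2), radius 1/10; t4: center (1/4, -1/2), radius 1/12; t5: center (1/40, -9/40), radius 1/90


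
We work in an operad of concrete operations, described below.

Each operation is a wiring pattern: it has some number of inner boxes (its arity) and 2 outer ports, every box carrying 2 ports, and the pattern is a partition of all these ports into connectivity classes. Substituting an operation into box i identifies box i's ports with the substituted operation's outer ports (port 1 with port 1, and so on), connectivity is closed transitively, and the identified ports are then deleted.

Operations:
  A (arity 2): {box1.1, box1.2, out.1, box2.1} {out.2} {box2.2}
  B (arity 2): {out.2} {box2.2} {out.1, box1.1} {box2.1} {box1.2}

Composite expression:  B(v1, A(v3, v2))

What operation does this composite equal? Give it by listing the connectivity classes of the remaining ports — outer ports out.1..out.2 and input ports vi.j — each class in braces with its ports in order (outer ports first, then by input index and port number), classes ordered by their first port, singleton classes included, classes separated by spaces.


{out.1, v1.1} {out.2} {v1.2} {v2.1, v3.1, v3.2} {v2.2}

After gluing at B, chains via deleted ports link the v-ports.
stage A: inputs (v3, v2), connectivity {out.1, v2.1, v3.1, v3.2} {out.2} {v2.2}, out.j its boundary
stage B: inputs (v1, v3, v2), connectivity {out.1, v1.1} {out.2} {v1.2} {v2.1, v3.1, v3.2} {v2.2}, out.j its boundary


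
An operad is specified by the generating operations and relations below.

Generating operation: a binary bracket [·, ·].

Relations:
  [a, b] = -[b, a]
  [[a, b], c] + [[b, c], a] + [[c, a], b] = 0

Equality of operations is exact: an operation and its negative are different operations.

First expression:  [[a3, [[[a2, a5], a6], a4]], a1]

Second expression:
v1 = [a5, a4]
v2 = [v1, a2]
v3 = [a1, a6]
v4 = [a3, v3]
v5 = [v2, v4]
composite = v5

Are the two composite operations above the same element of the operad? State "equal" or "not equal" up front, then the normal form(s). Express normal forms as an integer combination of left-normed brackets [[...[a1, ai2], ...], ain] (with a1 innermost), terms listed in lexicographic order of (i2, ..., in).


The first expression, normalized: [[[[[a1, a2], a5], a6], a4], a3] - [[[[[a1, a3], a2], a5], a6], a4] + [[[[[a1, a3], a4], a2], a5], a6] - [[[[[a1, a3], a4], a5], a2], a6] - [[[[[a1, a3], a4], a6], a2], a5] + [[[[[a1, a3], a4], a6], a5], a2] + [[[[[a1, a3], a5], a2], a6], a4] + [[[[[a1, a3], a6], a2], a5], a4] - [[[[[a1, a3], a6], a5], a2], a4] - [[[[[a1, a4], a2], a5], a6], a3] + [[[[[a1, a4], a5], a2], a6], a3] + [[[[[a1, a4], a6], a2], a5], a3] - [[[[[a1, a4], a6], a5], a2], a3] - [[[[[a1, a5], a2], a6], a4], a3] - [[[[[a1, a6], a2], a5], a4], a3] + [[[[[a1, a6], a5], a2], a4], a3]
The second expression, normalized: [[[[[a1, a6], a3], a2], a4], a5] - [[[[[a1, a6], a3], a2], a5], a4] - [[[[[a1, a6], a3], a4], a5], a2] + [[[[[a1, a6], a3], a5], a4], a2]
No match — not equal.

not equal; first: [[[[[a1, a2], a5], a6], a4], a3] - [[[[[a1, a3], a2], a5], a6], a4] + [[[[[a1, a3], a4], a2], a5], a6] - [[[[[a1, a3], a4], a5], a2], a6] - [[[[[a1, a3], a4], a6], a2], a5] + [[[[[a1, a3], a4], a6], a5], a2] + [[[[[a1, a3], a5], a2], a6], a4] + [[[[[a1, a3], a6], a2], a5], a4] - [[[[[a1, a3], a6], a5], a2], a4] - [[[[[a1, a4], a2], a5], a6], a3] + [[[[[a1, a4], a5], a2], a6], a3] + [[[[[a1, a4], a6], a2], a5], a3] - [[[[[a1, a4], a6], a5], a2], a3] - [[[[[a1, a5], a2], a6], a4], a3] - [[[[[a1, a6], a2], a5], a4], a3] + [[[[[a1, a6], a5], a2], a4], a3]; second: [[[[[a1, a6], a3], a2], a4], a5] - [[[[[a1, a6], a3], a2], a5], a4] - [[[[[a1, a6], a3], a4], a5], a2] + [[[[[a1, a6], a3], a5], a4], a2]


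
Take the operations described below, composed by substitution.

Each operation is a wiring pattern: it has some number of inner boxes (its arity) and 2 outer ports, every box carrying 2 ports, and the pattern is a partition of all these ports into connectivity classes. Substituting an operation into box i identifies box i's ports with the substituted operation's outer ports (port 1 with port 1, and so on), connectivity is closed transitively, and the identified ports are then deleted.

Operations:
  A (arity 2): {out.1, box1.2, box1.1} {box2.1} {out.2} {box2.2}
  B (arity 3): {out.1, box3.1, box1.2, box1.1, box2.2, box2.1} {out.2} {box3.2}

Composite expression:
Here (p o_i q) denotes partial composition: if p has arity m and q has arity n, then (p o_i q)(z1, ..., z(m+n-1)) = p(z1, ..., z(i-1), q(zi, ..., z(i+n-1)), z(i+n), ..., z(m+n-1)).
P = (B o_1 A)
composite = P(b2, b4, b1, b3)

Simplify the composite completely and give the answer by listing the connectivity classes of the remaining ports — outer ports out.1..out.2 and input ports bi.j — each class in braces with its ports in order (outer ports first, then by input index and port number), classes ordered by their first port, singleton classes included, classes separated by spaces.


{out.1, b1.1, b1.2, b2.1, b2.2, b3.1} {out.2} {b3.2} {b4.1} {b4.2}

Reachability decides: close wires over B-identified ports.
after A, the pattern on (b2, b4) reads {out.1, b2.1, b2.2} {out.2} {b4.1} {b4.2} (out.j = its outer ports)
after B, the pattern on (b2, b4, b1, b3) reads {out.1, b1.1, b1.2, b2.1, b2.2, b3.1} {out.2} {b3.2} {b4.1} {b4.2} (out.j = its outer ports)


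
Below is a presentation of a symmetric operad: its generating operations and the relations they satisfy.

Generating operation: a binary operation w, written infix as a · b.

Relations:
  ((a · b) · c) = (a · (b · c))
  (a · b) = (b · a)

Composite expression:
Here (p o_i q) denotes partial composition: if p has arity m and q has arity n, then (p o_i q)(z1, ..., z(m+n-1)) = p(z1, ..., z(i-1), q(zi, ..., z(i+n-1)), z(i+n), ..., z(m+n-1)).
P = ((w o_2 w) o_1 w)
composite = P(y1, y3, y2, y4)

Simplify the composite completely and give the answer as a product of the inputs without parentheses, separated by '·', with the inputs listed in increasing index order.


y1 · y2 · y3 · y4

Reordering under w is free, so list the y-inputs canonically.
(y1 · y3) spells out as y1 · y3
(y2 · y4) spells out as y2 · y4
((y1 · y3) · (y2 · y4)) spells out as y1 · y3 · y2 · y4
rearranged into index order: y1 · y2 · y3 · y4


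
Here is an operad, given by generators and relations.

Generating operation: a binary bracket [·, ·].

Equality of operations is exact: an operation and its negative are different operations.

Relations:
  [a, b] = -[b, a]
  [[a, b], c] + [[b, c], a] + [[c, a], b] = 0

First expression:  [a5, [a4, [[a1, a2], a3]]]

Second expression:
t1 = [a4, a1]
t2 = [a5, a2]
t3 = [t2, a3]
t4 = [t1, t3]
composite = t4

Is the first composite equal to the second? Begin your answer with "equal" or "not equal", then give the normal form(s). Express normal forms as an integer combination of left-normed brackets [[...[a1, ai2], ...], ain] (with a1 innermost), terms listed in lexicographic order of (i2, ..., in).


not equal; first: [[[[a1, a2], a3], a4], a5]; second: [[[[a1, a4], a2], a5], a3] - [[[[a1, a4], a3], a2], a5] + [[[[a1, a4], a3], a5], a2] - [[[[a1, a4], a5], a2], a3]

In normal form, the first expression is [[[[a1, a2], a3], a4], a5]
In normal form, the second expression is [[[[a1, a4], a2], a5], a3] - [[[[a1, a4], a3], a2], a5] + [[[[a1, a4], a3], a5], a2] - [[[[a1, a4], a5], a2], a3]
Distinct normal forms: not equal.


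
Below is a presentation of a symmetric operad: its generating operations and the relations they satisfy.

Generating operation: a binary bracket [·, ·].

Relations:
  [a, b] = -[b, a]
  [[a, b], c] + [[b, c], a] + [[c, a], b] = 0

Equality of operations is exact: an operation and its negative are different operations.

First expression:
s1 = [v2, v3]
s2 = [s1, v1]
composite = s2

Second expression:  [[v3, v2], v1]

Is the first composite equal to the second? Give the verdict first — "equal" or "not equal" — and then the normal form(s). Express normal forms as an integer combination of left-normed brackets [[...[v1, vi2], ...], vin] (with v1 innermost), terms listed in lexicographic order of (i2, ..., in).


not equal — first -[[v1, v2], v3] + [[v1, v3], v2], second [[v1, v2], v3] - [[v1, v3], v2]

The first composite normalizes to -[[v1, v2], v3] + [[v1, v3], v2]
The second composite normalizes to [[v1, v2], v3] - [[v1, v3], v2]
They disagree, so not equal.


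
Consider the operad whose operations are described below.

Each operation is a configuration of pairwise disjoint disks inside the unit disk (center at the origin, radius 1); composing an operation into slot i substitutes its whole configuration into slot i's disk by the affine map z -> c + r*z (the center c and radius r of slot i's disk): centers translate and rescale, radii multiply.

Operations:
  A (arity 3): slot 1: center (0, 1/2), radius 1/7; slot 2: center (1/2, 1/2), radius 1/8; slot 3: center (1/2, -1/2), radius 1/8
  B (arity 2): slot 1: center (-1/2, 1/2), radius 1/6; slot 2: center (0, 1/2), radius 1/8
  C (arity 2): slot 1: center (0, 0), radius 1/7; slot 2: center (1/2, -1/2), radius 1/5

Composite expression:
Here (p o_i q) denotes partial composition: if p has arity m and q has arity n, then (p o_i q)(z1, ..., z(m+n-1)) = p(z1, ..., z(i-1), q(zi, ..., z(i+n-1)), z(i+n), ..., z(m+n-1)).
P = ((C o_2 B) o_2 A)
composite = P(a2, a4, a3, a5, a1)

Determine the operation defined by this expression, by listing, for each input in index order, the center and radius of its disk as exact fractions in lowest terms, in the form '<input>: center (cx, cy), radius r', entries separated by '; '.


a1: center (1/2, -2/5), radius 1/40; a2: center (0, 0), radius 1/7; a3: center (5/12, -23/60), radius 1/240; a4: center (2/5, -23/60), radius 1/210; a5: center (5/12, -5/12), radius 1/240

Affine substitution under C: radii multiply and a-centers shift.
for a2, the 1-step affine chain lands on center (0, 0), radius 1/7
for a4, the 3-step affine chain lands on center (2/5, -23/60), radius 1/210
for a3, the 3-step affine chain lands on center (5/12, -23/60), radius 1/240
for a5, the 3-step affine chain lands on center (5/12, -5/12), radius 1/240
for a1, the 2-step affine chain lands on center (1/2, -2/5), radius 1/40


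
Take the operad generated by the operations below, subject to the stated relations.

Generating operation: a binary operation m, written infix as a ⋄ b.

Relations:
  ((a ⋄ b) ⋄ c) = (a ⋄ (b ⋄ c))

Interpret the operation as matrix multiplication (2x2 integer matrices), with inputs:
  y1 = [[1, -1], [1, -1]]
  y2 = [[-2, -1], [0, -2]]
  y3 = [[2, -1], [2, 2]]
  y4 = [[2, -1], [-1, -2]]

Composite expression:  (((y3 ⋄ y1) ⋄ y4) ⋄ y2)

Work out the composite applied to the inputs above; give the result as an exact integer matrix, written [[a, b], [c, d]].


[[-6, -5], [-24, -20]]


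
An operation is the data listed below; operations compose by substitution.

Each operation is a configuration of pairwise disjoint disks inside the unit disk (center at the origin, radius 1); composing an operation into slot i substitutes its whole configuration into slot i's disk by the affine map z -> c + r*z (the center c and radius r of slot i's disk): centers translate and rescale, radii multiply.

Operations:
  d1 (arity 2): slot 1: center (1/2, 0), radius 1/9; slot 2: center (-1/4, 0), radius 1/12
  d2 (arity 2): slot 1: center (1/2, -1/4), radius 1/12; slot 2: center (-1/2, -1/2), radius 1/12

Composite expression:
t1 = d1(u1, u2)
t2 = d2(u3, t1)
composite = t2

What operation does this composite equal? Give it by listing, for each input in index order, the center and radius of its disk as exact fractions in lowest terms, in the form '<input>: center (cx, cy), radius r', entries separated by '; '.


u1: center (-11/24, -1/2), radius 1/108; u2: center (-25/48, -1/2), radius 1/144; u3: center (1/2, -1/4), radius 1/12

Each u-disk chains the slot maps above it in d2; radii multiply.
u3 passes through 1 substitution, ending at center (1/2, -1/4), radius 1/12
u1 passes through 2 substitutions, ending at center (-11/24, -1/2), radius 1/108
u2 passes through 2 substitutions, ending at center (-25/48, -1/2), radius 1/144


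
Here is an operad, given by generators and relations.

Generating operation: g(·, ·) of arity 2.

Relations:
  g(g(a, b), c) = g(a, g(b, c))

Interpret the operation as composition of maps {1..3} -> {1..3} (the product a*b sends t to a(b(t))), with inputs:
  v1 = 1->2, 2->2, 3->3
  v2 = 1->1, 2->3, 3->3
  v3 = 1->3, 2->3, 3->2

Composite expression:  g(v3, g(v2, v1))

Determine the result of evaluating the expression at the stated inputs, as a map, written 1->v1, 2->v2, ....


1->2, 2->2, 3->2

g(v2, v1) = 1->3, 2->3, 3->3
g(v3, g(v2, v1)) = 1->2, 2->2, 3->2


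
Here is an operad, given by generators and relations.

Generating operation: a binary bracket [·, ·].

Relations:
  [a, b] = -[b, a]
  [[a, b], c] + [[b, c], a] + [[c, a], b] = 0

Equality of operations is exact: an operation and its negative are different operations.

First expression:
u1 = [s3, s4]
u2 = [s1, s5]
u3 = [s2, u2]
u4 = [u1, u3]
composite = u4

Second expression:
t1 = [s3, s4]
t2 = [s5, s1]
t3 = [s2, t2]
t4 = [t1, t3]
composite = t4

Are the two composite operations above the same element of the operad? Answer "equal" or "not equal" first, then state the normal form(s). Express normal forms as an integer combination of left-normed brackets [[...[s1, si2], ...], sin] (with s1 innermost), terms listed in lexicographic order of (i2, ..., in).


not equal; the first gives [[[[s1, s5], s2], s3], s4] - [[[[s1, s5], s2], s4], s3] and the second -[[[[s1, s5], s2], s3], s4] + [[[[s1, s5], s2], s4], s3]

Normal form of the first expression: [[[[s1, s5], s2], s3], s4] - [[[[s1, s5], s2], s4], s3]
Normal form of the second expression: -[[[[s1, s5], s2], s3], s4] + [[[[s1, s5], s2], s4], s3]
Different reductions; not equal.


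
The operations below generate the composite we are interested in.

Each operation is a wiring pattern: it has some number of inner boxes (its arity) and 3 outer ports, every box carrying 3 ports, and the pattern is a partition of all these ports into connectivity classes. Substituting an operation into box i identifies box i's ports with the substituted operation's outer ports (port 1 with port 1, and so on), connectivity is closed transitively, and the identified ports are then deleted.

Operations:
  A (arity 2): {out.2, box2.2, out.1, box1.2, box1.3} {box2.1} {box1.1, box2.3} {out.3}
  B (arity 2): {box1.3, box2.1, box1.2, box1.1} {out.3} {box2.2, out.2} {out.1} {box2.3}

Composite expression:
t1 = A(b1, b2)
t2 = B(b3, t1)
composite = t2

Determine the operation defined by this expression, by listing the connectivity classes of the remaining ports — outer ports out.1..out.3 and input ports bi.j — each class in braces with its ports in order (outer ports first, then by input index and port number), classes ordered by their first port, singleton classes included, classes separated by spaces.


{out.1} {out.2, b1.2, b1.3, b2.2, b3.1, b3.2, b3.3} {out.3} {b1.1, b2.3} {b2.1}

Substituting into B glues patterns; closure does the rest.
composing A on (b1, b2), with out.j its own outer ports: {out.1, out.2, b1.2, b1.3, b2.2} {out.3} {b1.1, b2.3} {b2.1}
composing B on (b3, b1, b2), with out.j its own outer ports: {out.1} {out.2, b1.2, b1.3, b2.2, b3.1, b3.2, b3.3} {out.3} {b1.1, b2.3} {b2.1}


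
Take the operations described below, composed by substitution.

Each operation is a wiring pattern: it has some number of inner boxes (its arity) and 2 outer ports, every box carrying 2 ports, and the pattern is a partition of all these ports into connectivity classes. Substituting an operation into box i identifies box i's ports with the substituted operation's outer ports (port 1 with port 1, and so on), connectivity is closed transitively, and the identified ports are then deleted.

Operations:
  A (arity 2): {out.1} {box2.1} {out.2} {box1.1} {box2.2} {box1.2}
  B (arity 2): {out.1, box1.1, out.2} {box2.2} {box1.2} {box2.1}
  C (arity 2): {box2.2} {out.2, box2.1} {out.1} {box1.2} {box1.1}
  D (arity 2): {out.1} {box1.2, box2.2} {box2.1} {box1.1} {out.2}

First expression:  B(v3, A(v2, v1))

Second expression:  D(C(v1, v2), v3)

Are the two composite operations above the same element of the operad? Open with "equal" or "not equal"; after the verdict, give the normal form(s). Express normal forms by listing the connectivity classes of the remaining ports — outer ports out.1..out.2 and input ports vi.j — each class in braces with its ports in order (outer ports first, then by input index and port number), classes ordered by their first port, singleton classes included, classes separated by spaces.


not equal; first: {out.1, out.2, v3.1} {v1.1} {v1.2} {v2.1} {v2.2} {v3.2}; second: {out.1} {out.2} {v1.1} {v1.2} {v2.1, v3.2} {v2.2} {v3.1}

The first expression, normalized: {out.1, out.2, v3.1} {v1.1} {v1.2} {v2.1} {v2.2} {v3.2}
The second expression, normalized: {out.1} {out.2} {v1.1} {v1.2} {v2.1, v3.2} {v2.2} {v3.1}
The normal forms differ: not equal.


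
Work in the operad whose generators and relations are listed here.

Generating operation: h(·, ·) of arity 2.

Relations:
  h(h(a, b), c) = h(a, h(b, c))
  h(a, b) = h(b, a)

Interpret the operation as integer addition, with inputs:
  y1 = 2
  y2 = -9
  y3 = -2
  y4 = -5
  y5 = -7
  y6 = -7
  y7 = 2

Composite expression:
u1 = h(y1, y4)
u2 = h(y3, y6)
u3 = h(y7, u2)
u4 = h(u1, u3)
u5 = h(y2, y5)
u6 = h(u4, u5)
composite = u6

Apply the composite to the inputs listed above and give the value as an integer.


-26


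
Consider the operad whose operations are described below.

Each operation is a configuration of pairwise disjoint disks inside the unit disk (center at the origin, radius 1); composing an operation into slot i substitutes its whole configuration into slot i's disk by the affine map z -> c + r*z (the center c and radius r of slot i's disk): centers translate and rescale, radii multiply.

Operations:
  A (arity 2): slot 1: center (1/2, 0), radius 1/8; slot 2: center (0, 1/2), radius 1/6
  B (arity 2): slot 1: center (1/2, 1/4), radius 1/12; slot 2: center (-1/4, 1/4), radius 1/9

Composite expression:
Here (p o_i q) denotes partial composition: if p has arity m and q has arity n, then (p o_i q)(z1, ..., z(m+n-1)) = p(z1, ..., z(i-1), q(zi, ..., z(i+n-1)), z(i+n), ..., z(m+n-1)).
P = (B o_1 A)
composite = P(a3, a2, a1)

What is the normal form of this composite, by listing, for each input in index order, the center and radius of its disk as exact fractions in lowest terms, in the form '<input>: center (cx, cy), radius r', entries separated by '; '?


Nesting under B composes maps z -> c + r*z down each a-path.
for a3, the 2-step affine chain lands on center (13/24, 1/4), radius 1/96
for a2, the 2-step affine chain lands on center (1/2, 7/24), radius 1/72
for a1, the 1-step affine chain lands on center (-1/4, 1/4), radius 1/9

a1: center (-1/4, 1/4), radius 1/9; a2: center (1/2, 7/24), radius 1/72; a3: center (13/24, 1/4), radius 1/96


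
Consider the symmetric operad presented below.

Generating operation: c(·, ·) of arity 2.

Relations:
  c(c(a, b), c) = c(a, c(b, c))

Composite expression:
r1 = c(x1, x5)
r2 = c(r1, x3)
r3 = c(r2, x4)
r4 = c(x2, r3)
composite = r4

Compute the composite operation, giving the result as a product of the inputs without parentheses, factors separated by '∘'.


x2 ∘ x1 ∘ x5 ∘ x3 ∘ x4

The c-tree's shape is irrelevant; the x-reading-order decides.
c(x1, x5) linearizes to x1 ∘ x5
c(c(x1, x5), x3) linearizes to x1 ∘ x5 ∘ x3
c(c(c(x1, x5), x3), x4) linearizes to x1 ∘ x5 ∘ x3 ∘ x4
c(x2, c(c(c(x1, x5), x3), x4)) linearizes to x2 ∘ x1 ∘ x5 ∘ x3 ∘ x4


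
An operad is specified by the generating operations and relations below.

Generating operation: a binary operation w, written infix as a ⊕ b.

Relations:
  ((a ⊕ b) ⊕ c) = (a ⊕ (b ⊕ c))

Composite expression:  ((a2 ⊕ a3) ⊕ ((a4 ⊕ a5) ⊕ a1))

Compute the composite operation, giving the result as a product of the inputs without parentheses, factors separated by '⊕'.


a2 ⊕ a3 ⊕ a4 ⊕ a5 ⊕ a1

Under associativity of w, the answer is the a's in reading order.
(a2 ⊕ a3) flattens to a2 ⊕ a3
(a4 ⊕ a5) flattens to a4 ⊕ a5
((a4 ⊕ a5) ⊕ a1) flattens to a4 ⊕ a5 ⊕ a1
((a2 ⊕ a3) ⊕ ((a4 ⊕ a5) ⊕ a1)) flattens to a2 ⊕ a3 ⊕ a4 ⊕ a5 ⊕ a1


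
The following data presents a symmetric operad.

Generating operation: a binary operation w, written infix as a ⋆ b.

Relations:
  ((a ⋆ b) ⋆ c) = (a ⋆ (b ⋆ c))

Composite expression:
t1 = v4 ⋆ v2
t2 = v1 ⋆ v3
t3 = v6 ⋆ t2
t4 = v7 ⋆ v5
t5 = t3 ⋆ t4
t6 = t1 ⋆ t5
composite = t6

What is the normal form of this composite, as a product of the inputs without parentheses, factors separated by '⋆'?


v4 ⋆ v2 ⋆ v6 ⋆ v1 ⋆ v3 ⋆ v7 ⋆ v5

Key point: w is associative — brackets drop, the v-order remains.
(v4 ⋆ v2) unparenthesizes to v4 ⋆ v2
(v1 ⋆ v3) unparenthesizes to v1 ⋆ v3
(v6 ⋆ (v1 ⋆ v3)) unparenthesizes to v6 ⋆ v1 ⋆ v3
(v7 ⋆ v5) unparenthesizes to v7 ⋆ v5
((v6 ⋆ (v1 ⋆ v3)) ⋆ (v7 ⋆ v5)) unparenthesizes to v6 ⋆ v1 ⋆ v3 ⋆ v7 ⋆ v5
((v4 ⋆ v2) ⋆ ((v6 ⋆ (v1 ⋆ v3)) ⋆ (v7 ⋆ v5))) unparenthesizes to v4 ⋆ v2 ⋆ v6 ⋆ v1 ⋆ v3 ⋆ v7 ⋆ v5


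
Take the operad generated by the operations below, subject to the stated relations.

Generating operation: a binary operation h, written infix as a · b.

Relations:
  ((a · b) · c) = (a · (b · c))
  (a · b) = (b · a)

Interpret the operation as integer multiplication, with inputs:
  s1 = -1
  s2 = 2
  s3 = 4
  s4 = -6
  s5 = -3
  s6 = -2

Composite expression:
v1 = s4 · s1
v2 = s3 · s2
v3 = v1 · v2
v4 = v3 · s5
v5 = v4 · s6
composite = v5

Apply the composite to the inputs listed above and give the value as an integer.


288


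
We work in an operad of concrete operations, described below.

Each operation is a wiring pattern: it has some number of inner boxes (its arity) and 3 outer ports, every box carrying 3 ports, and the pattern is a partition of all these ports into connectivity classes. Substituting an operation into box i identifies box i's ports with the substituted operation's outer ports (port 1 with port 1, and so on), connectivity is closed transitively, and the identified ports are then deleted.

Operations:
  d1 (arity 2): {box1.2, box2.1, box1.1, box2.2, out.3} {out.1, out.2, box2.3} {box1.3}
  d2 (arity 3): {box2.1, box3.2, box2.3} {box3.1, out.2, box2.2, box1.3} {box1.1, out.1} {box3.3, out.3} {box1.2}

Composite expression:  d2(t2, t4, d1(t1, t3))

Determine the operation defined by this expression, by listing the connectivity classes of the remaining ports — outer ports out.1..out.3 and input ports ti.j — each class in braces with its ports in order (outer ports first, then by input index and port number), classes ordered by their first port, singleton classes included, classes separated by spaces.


{out.1, t2.1} {out.2, t2.3, t3.3, t4.1, t4.2, t4.3} {out.3, t1.1, t1.2, t3.1, t3.2} {t1.3} {t2.2}

Substituting into d2 glues patterns; closure does the rest.
composing d1 on (t1, t3), with out.j its own outer ports: {out.1, out.2, t3.3} {out.3, t1.1, t1.2, t3.1, t3.2} {t1.3}
composing d2 on (t2, t4, t1, t3), with out.j its own outer ports: {out.1, t2.1} {out.2, t2.3, t3.3, t4.1, t4.2, t4.3} {out.3, t1.1, t1.2, t3.1, t3.2} {t1.3} {t2.2}


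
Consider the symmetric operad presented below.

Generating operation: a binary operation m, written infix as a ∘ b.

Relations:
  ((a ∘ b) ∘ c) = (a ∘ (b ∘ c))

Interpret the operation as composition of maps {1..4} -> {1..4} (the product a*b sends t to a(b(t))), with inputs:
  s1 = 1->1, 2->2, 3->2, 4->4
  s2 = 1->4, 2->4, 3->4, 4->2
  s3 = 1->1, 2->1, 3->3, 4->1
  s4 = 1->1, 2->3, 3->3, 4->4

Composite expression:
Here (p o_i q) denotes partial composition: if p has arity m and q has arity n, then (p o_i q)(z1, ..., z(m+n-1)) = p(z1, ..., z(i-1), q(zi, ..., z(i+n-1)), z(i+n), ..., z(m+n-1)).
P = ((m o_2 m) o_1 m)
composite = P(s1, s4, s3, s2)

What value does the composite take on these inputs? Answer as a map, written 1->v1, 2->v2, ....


(s1 ∘ s4) = 1->1, 2->2, 3->2, 4->4
(s3 ∘ s2) = 1->1, 2->1, 3->1, 4->1
((s1 ∘ s4) ∘ (s3 ∘ s2)) = 1->1, 2->1, 3->1, 4->1

1->1, 2->1, 3->1, 4->1


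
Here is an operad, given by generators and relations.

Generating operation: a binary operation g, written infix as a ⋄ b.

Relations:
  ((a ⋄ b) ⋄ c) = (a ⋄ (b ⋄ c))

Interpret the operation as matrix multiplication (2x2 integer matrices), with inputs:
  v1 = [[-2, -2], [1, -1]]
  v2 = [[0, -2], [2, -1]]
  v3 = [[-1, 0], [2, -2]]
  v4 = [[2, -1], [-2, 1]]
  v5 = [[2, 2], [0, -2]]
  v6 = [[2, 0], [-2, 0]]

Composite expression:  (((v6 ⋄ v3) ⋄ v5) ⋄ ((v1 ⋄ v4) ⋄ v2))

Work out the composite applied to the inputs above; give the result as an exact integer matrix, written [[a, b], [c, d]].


[[16, 24], [-16, -24]]

(v6 ⋄ v3) = [[-2, 0], [2, 0]]
((v6 ⋄ v3) ⋄ v5) = [[-4, -4], [4, 4]]
(v1 ⋄ v4) = [[0, 0], [4, -2]]
((v1 ⋄ v4) ⋄ v2) = [[0, 0], [-4, -6]]
(((v6 ⋄ v3) ⋄ v5) ⋄ ((v1 ⋄ v4) ⋄ v2)) = [[16, 24], [-16, -24]]


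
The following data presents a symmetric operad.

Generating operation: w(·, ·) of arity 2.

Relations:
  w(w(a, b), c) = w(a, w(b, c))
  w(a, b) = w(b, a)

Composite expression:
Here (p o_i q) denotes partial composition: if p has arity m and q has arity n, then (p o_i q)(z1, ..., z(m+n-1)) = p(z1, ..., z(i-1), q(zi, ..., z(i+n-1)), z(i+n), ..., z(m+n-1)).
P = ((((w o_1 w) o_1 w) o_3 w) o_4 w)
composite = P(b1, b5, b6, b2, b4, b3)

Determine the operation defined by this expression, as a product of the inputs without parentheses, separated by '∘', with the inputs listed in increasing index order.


Both nesting and order wash out for w; what remains is which b's occur.
w(b1, b5) spells out as b1 ∘ b5
w(b2, b4) spells out as b2 ∘ b4
w(b6, w(b2, b4)) spells out as b6 ∘ b2 ∘ b4
w(w(b1, b5), w(b6, w(b2, b4))) spells out as b1 ∘ b5 ∘ b6 ∘ b2 ∘ b4
w(w(w(b1, b5), w(b6, w(b2, b4))), b3) spells out as b1 ∘ b5 ∘ b6 ∘ b2 ∘ b4 ∘ b3
rearranged into index order: b1 ∘ b2 ∘ b3 ∘ b4 ∘ b5 ∘ b6

b1 ∘ b2 ∘ b3 ∘ b4 ∘ b5 ∘ b6


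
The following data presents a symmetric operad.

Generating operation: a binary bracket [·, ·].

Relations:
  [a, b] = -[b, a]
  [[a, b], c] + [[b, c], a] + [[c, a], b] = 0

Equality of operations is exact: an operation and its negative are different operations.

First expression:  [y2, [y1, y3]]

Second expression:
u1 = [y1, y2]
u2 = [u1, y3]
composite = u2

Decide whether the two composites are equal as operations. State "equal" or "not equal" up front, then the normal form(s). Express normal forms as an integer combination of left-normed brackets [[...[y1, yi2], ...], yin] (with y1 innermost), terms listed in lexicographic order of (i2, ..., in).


not equal; the first gives -[[y1, y3], y2] and the second [[y1, y2], y3]

In normal form, the first expression is -[[y1, y3], y2]
In normal form, the second expression is [[y1, y2], y3]
No match — not equal.


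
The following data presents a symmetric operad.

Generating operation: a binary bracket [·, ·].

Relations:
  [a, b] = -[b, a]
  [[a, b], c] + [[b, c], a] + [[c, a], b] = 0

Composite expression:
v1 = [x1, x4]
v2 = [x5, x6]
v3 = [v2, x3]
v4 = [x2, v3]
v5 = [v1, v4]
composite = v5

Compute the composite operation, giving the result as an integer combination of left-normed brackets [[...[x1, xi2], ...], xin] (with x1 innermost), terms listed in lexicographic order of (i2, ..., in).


-[[[[[x1, x4], x2], x3], x5], x6] + [[[[[x1, x4], x2], x3], x6], x5] + [[[[[x1, x4], x2], x5], x6], x3] - [[[[[x1, x4], x2], x6], x5], x3] + [[[[[x1, x4], x3], x5], x6], x2] - [[[[[x1, x4], x3], x6], x5], x2] - [[[[[x1, x4], x5], x6], x3], x2] + [[[[[x1, x4], x6], x5], x3], x2]

Expand each bracket as ab - ba; the x1-initial words give the coefficients.
Composite bracket: [[x1, x4], [x2, [[x5, x6], x3]]]
The bracket unfolds into 32 signed words via [a, b] = ab - ba (2^5 = 32).
Words beginning with x1 determine it all:
  x1x4x2x3x5x6 (sign -1) contributes -[[[[[x1, x4], x2], x3], x5], x6]
  x1x4x2x3x6x5 (sign +1) contributes +[[[[[x1, x4], x2], x3], x6], x5]
  x1x4x2x5x6x3 (sign +1) contributes +[[[[[x1, x4], x2], x5], x6], x3]
  x1x4x2x6x5x3 (sign -1) contributes -[[[[[x1, x4], x2], x6], x5], x3]
  x1x4x3x5x6x2 (sign +1) contributes +[[[[[x1, x4], x3], x5], x6], x2]
  x1x4x3x6x5x2 (sign -1) contributes -[[[[[x1, x4], x3], x6], x5], x2]
  x1x4x5x6x3x2 (sign -1) contributes -[[[[[x1, x4], x5], x6], x3], x2]
  x1x4x6x5x3x2 (sign +1) contributes +[[[[[x1, x4], x6], x5], x3], x2]


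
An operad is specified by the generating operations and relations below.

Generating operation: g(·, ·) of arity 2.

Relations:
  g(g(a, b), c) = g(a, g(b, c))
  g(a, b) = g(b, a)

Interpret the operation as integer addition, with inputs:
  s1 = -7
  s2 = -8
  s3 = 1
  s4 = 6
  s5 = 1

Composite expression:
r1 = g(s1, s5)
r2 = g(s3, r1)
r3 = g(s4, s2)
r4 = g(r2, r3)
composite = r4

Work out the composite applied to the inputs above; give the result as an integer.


-7

g(s1, s5) = -6
g(s3, g(s1, s5)) = -5
g(s4, s2) = -2
g(g(s3, g(s1, s5)), g(s4, s2)) = -7


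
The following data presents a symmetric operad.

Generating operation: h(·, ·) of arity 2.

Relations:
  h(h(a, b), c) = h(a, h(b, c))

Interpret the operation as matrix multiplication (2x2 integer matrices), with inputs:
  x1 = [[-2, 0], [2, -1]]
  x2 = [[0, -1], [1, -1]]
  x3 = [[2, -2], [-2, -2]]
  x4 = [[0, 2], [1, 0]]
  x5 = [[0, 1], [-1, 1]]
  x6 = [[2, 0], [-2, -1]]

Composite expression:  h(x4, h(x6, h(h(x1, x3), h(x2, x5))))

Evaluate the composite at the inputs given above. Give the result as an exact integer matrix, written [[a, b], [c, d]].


h(x1, x3) = [[-4, 4], [6, -2]]
h(x2, x5) = [[1, -1], [1, 0]]
h(h(x1, x3), h(x2, x5)) = [[0, 4], [4, -6]]
h(x6, h(h(x1, x3), h(x2, x5))) = [[0, 8], [-4, -2]]
h(x4, h(x6, h(h(x1, x3), h(x2, x5)))) = [[-8, -4], [0, 8]]

[[-8, -4], [0, 8]]


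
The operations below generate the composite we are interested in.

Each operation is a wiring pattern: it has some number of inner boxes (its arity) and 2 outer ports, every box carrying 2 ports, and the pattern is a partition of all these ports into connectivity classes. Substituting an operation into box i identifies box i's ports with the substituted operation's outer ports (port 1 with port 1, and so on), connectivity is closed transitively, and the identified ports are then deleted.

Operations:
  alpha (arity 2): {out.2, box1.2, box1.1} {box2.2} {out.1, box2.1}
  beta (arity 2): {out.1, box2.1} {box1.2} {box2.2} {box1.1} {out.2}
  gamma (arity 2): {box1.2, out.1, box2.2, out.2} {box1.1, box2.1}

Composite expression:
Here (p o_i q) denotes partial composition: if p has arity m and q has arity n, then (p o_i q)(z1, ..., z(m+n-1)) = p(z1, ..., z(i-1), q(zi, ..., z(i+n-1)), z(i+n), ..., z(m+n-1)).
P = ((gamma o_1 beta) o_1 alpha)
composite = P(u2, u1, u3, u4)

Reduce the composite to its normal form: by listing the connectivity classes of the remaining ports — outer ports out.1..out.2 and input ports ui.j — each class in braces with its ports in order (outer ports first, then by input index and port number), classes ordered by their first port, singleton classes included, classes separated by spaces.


{out.1, out.2, u4.2} {u1.1} {u1.2} {u2.1, u2.2} {u3.1, u4.1} {u3.2}
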